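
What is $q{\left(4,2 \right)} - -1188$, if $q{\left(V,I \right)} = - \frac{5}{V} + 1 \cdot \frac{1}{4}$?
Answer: $1187$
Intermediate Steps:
$q{\left(V,I \right)} = \frac{1}{4} - \frac{5}{V}$ ($q{\left(V,I \right)} = - \frac{5}{V} + 1 \cdot \frac{1}{4} = - \frac{5}{V} + \frac{1}{4} = \frac{1}{4} - \frac{5}{V}$)
$q{\left(4,2 \right)} - -1188 = \frac{-20 + 4}{4 \cdot 4} - -1188 = \frac{1}{4} \cdot \frac{1}{4} \left(-16\right) + 1188 = -1 + 1188 = 1187$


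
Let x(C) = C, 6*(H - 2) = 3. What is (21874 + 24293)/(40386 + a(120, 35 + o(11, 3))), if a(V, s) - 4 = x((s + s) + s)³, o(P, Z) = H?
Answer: 369336/11713745 ≈ 0.031530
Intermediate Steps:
H = 5/2 (H = 2 + (⅙)*3 = 2 + ½ = 5/2 ≈ 2.5000)
o(P, Z) = 5/2
a(V, s) = 4 + 27*s³ (a(V, s) = 4 + ((s + s) + s)³ = 4 + (2*s + s)³ = 4 + (3*s)³ = 4 + 27*s³)
(21874 + 24293)/(40386 + a(120, 35 + o(11, 3))) = (21874 + 24293)/(40386 + (4 + 27*(35 + 5/2)³)) = 46167/(40386 + (4 + 27*(75/2)³)) = 46167/(40386 + (4 + 27*(421875/8))) = 46167/(40386 + (4 + 11390625/8)) = 46167/(40386 + 11390657/8) = 46167/(11713745/8) = 46167*(8/11713745) = 369336/11713745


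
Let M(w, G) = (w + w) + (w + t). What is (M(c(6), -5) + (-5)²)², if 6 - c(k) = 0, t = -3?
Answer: 1600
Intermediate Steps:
c(k) = 6 (c(k) = 6 - 1*0 = 6 + 0 = 6)
M(w, G) = -3 + 3*w (M(w, G) = (w + w) + (w - 3) = 2*w + (-3 + w) = -3 + 3*w)
(M(c(6), -5) + (-5)²)² = ((-3 + 3*6) + (-5)²)² = ((-3 + 18) + 25)² = (15 + 25)² = 40² = 1600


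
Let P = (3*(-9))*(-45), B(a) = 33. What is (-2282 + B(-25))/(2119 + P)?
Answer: -2249/3334 ≈ -0.67457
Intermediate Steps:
P = 1215 (P = -27*(-45) = 1215)
(-2282 + B(-25))/(2119 + P) = (-2282 + 33)/(2119 + 1215) = -2249/3334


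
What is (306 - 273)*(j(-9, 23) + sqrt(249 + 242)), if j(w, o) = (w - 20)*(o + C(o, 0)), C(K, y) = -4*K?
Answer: 66033 + 33*sqrt(491) ≈ 66764.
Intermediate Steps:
j(w, o) = -3*o*(-20 + w) (j(w, o) = (w - 20)*(o - 4*o) = (-20 + w)*(-3*o) = -3*o*(-20 + w))
(306 - 273)*(j(-9, 23) + sqrt(249 + 242)) = (306 - 273)*(3*23*(20 - 1*(-9)) + sqrt(249 + 242)) = 33*(3*23*(20 + 9) + sqrt(491)) = 33*(3*23*29 + sqrt(491)) = 33*(2001 + sqrt(491)) = 66033 + 33*sqrt(491)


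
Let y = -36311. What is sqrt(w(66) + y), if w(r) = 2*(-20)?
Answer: 3*I*sqrt(4039) ≈ 190.66*I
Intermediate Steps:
w(r) = -40
sqrt(w(66) + y) = sqrt(-40 - 36311) = sqrt(-36351) = 3*I*sqrt(4039)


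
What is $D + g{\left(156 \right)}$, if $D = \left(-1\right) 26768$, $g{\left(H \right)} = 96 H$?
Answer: $-11792$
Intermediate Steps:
$D = -26768$
$D + g{\left(156 \right)} = -26768 + 96 \cdot 156 = -26768 + 14976 = -11792$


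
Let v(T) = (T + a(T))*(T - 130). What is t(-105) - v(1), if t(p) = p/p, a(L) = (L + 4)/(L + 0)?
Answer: 775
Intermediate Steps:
a(L) = (4 + L)/L
v(T) = (-130 + T)*(T + (4 + T)/T) (v(T) = (T + (4 + T)/T)*(T - 130) = (T + (4 + T)/T)*(-130 + T) = (-130 + T)*(T + (4 + T)/T))
t(p) = 1
t(-105) - v(1) = 1 - (-126 + 1² - 520/1 - 129*1) = 1 - (-126 + 1 - 520*1 - 129) = 1 - (-126 + 1 - 520 - 129) = 1 - 1*(-774) = 1 + 774 = 775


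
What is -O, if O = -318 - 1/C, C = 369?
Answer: 117343/369 ≈ 318.00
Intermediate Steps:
O = -117343/369 (O = -318 - 1/369 = -117343/369 ≈ -318.00)
-O = -1*(-117343/369) = 117343/369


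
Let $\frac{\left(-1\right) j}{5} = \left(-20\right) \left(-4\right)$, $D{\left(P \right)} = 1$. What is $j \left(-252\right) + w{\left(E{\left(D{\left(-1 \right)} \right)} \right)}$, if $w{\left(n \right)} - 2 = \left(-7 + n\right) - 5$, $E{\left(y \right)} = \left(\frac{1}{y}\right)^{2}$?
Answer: $100791$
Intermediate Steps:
$j = -400$ ($j = - 5 \left(\left(-20\right) \left(-4\right)\right) = \left(-5\right) 80 = -400$)
$E{\left(y \right)} = \frac{1}{y^{2}}$
$w{\left(n \right)} = -10 + n$ ($w{\left(n \right)} = 2 + \left(\left(-7 + n\right) - 5\right) = 2 + \left(-12 + n\right) = -10 + n$)
$j \left(-252\right) + w{\left(E{\left(D{\left(-1 \right)} \right)} \right)} = \left(-400\right) \left(-252\right) - \left(10 - 1^{-2}\right) = 100800 + \left(-10 + 1\right) = 100800 - 9 = 100791$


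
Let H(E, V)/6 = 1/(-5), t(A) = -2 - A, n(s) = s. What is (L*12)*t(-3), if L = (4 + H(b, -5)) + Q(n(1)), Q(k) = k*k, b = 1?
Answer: 228/5 ≈ 45.600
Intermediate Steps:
Q(k) = k²
H(E, V) = -6/5 (H(E, V) = 6/(-5) = 6*(-⅕) = -6/5)
L = 19/5 (L = (4 - 6/5) + 1² = 14/5 + 1 = 19/5 ≈ 3.8000)
(L*12)*t(-3) = ((19/5)*12)*(-2 - 1*(-3)) = 228*(-2 + 3)/5 = (228/5)*1 = 228/5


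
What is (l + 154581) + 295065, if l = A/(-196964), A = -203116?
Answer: 22141069465/49241 ≈ 4.4965e+5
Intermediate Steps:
l = 50779/49241 (l = -203116/(-196964) = -203116*(-1/196964) = 50779/49241 ≈ 1.0312)
(l + 154581) + 295065 = (50779/49241 + 154581) + 295065 = 7611773800/49241 + 295065 = 22141069465/49241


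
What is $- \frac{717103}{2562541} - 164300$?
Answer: $- \frac{421026203403}{2562541} \approx -1.643 \cdot 10^{5}$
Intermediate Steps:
$- \frac{717103}{2562541} - 164300 = - \frac{421026203403}{2562541}$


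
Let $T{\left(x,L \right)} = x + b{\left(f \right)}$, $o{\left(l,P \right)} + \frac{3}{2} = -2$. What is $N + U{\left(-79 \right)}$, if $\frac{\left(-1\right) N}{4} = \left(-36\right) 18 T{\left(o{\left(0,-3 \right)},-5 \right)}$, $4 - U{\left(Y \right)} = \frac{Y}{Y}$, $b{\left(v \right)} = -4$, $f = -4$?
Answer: $-19437$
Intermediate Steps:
$o{\left(l,P \right)} = - \frac{7}{2}$ ($o{\left(l,P \right)} = - \frac{3}{2} - 2 = - \frac{7}{2}$)
$U{\left(Y \right)} = 3$ ($U{\left(Y \right)} = 4 - \frac{Y}{Y} = 4 - 1 = 3$)
$T{\left(x,L \right)} = -4 + x$ ($T{\left(x,L \right)} = x - 4 = -4 + x$)
$N = -19440$ ($N = - 4 \left(-36\right) 18 \left(-4 - \frac{7}{2}\right) = - 4 \left(\left(-648\right) \left(- \frac{15}{2}\right)\right) = \left(-4\right) 4860 = -19440$)
$N + U{\left(-79 \right)} = -19440 + 3 = -19437$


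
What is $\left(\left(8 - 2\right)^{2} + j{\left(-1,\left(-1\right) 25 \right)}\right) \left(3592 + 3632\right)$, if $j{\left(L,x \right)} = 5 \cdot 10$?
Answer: $621264$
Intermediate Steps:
$j{\left(L,x \right)} = 50$
$\left(\left(8 - 2\right)^{2} + j{\left(-1,\left(-1\right) 25 \right)}\right) \left(3592 + 3632\right) = \left(\left(8 - 2\right)^{2} + 50\right) \left(3592 + 3632\right) = \left(6^{2} + 50\right) 7224 = \left(36 + 50\right) 7224 = 86 \cdot 7224 = 621264$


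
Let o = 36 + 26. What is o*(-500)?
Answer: -31000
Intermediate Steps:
o = 62
o*(-500) = 62*(-500) = -31000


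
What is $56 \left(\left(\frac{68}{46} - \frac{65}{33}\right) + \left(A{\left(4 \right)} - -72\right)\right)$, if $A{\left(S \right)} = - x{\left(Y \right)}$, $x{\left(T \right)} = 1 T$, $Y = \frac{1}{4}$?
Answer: $\frac{3028774}{759} \approx 3990.5$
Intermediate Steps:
$Y = \frac{1}{4} \approx 0.25$
$x{\left(T \right)} = T$
$A{\left(S \right)} = - \frac{1}{4}$ ($A{\left(S \right)} = \left(-1\right) \frac{1}{4} = - \frac{1}{4}$)
$56 \left(\left(\frac{68}{46} - \frac{65}{33}\right) + \left(A{\left(4 \right)} - -72\right)\right) = 56 \left(\left(\frac{68}{46} - \frac{65}{33}\right) - - \frac{287}{4}\right) = 56 \left(\left(68 \cdot \frac{1}{46} - \frac{65}{33}\right) + \left(- \frac{1}{4} + 72\right)\right) = 56 \left(\left(\frac{34}{23} - \frac{65}{33}\right) + \frac{287}{4}\right) = 56 \left(- \frac{373}{759} + \frac{287}{4}\right) = 56 \cdot \frac{216341}{3036} = \frac{3028774}{759}$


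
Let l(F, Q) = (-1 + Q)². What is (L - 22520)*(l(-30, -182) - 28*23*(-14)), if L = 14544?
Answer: -339019880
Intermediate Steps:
(L - 22520)*(l(-30, -182) - 28*23*(-14)) = (14544 - 22520)*((-1 - 182)² - 28*23*(-14)) = -7976*((-183)² - 644*(-14)) = -7976*(33489 + 9016) = -7976*42505 = -339019880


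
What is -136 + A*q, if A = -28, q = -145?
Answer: 3924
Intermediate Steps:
-136 + A*q = -136 - 28*(-145) = -136 + 4060 = 3924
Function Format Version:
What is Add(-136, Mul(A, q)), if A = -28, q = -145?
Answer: 3924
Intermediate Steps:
Add(-136, Mul(A, q)) = Add(-136, Mul(-28, -145)) = Add(-136, 4060) = 3924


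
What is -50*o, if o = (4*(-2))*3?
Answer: 1200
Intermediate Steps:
o = -24 (o = -8*3 = -24)
-50*o = -50*(-24) = 1200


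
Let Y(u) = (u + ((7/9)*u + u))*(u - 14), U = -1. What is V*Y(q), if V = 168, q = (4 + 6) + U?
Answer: -21000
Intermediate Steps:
q = 9 (q = (4 + 6) - 1 = 10 - 1 = 9)
Y(u) = 25*u*(-14 + u)/9 (Y(u) = (u + ((7*(1/9))*u + u))*(-14 + u) = (u + (7*u/9 + u))*(-14 + u) = (u + 16*u/9)*(-14 + u) = (25*u/9)*(-14 + u) = 25*u*(-14 + u)/9)
V*Y(q) = 168*((25/9)*9*(-14 + 9)) = 168*((25/9)*9*(-5)) = 168*(-125) = -21000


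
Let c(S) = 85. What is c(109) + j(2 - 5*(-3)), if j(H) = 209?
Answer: 294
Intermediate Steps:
c(109) + j(2 - 5*(-3)) = 85 + 209 = 294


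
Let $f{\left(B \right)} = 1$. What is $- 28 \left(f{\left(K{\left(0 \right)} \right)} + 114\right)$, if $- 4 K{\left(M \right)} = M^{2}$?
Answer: $-3220$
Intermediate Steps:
$K{\left(M \right)} = - \frac{M^{2}}{4}$
$- 28 \left(f{\left(K{\left(0 \right)} \right)} + 114\right) = - 28 \left(1 + 114\right) = \left(-28\right) 115 = -3220$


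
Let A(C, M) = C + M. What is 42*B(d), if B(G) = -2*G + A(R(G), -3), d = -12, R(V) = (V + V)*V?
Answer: 12978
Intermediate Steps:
R(V) = 2*V² (R(V) = (2*V)*V = 2*V²)
B(G) = -3 - 2*G + 2*G² (B(G) = -2*G + (2*G² - 3) = -2*G + (-3 + 2*G²) = -3 - 2*G + 2*G²)
42*B(d) = 42*(-3 - 2*(-12) + 2*(-12)²) = 42*(-3 + 24 + 2*144) = 42*(-3 + 24 + 288) = 42*309 = 12978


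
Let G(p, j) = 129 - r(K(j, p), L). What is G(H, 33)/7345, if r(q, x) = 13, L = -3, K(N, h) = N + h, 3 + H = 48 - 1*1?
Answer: 116/7345 ≈ 0.015793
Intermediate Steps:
H = 44 (H = -3 + (48 - 1*1) = -3 + (48 - 1) = -3 + 47 = 44)
G(p, j) = 116 (G(p, j) = 129 - 1*13 = 129 - 13 = 116)
G(H, 33)/7345 = 116/7345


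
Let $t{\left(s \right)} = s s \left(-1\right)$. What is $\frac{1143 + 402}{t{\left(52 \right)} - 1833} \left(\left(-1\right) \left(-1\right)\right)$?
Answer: $- \frac{1545}{4537} \approx -0.34053$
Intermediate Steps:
$t{\left(s \right)} = - s^{2}$ ($t{\left(s \right)} = s^{2} \left(-1\right) = - s^{2}$)
$\frac{1143 + 402}{t{\left(52 \right)} - 1833} \left(\left(-1\right) \left(-1\right)\right) = \frac{1143 + 402}{- 52^{2} - 1833} \left(\left(-1\right) \left(-1\right)\right) = \frac{1545}{\left(-1\right) 2704 - 1833} \cdot 1 = \frac{1545}{-2704 - 1833} \cdot 1 = \frac{1545}{-4537} \cdot 1 = 1545 \left(- \frac{1}{4537}\right) 1 = \left(- \frac{1545}{4537}\right) 1 = - \frac{1545}{4537}$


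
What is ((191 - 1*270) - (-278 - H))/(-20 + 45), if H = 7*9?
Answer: 262/25 ≈ 10.480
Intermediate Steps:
H = 63
((191 - 1*270) - (-278 - H))/(-20 + 45) = ((191 - 1*270) - (-278 - 1*63))/(-20 + 45) = ((191 - 270) - (-278 - 63))/25 = (-79 - 1*(-341))/25 = (-79 + 341)/25 = (1/25)*262 = 262/25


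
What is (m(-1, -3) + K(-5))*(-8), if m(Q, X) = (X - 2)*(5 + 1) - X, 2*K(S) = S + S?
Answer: 256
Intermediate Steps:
K(S) = S (K(S) = (S + S)/2 = (2*S)/2 = S)
m(Q, X) = -12 + 5*X (m(Q, X) = (-2 + X)*6 - X = (-12 + 6*X) - X = -12 + 5*X)
(m(-1, -3) + K(-5))*(-8) = ((-12 + 5*(-3)) - 5)*(-8) = ((-12 - 15) - 5)*(-8) = (-27 - 5)*(-8) = -32*(-8) = 256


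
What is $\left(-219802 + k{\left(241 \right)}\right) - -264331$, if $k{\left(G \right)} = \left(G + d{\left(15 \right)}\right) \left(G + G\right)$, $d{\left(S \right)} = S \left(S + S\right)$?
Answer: $377591$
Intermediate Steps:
$d{\left(S \right)} = 2 S^{2}$ ($d{\left(S \right)} = S 2 S = 2 S^{2}$)
$k{\left(G \right)} = 2 G \left(450 + G\right)$ ($k{\left(G \right)} = \left(G + 2 \cdot 15^{2}\right) \left(G + G\right) = \left(G + 2 \cdot 225\right) 2 G = \left(G + 450\right) 2 G = \left(450 + G\right) 2 G = 2 G \left(450 + G\right)$)
$\left(-219802 + k{\left(241 \right)}\right) - -264331 = \left(-219802 + 2 \cdot 241 \left(450 + 241\right)\right) - -264331 = \left(-219802 + 2 \cdot 241 \cdot 691\right) + 264331 = \left(-219802 + 333062\right) + 264331 = 113260 + 264331 = 377591$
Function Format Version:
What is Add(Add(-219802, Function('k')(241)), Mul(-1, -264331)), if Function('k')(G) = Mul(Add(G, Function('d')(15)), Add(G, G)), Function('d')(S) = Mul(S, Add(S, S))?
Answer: 377591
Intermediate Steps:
Function('d')(S) = Mul(2, Pow(S, 2)) (Function('d')(S) = Mul(S, Mul(2, S)) = Mul(2, Pow(S, 2)))
Function('k')(G) = Mul(2, G, Add(450, G)) (Function('k')(G) = Mul(Add(G, Mul(2, Pow(15, 2))), Add(G, G)) = Mul(Add(G, Mul(2, 225)), Mul(2, G)) = Mul(Add(G, 450), Mul(2, G)) = Mul(Add(450, G), Mul(2, G)) = Mul(2, G, Add(450, G)))
Add(Add(-219802, Function('k')(241)), Mul(-1, -264331)) = Add(Add(-219802, Mul(2, 241, Add(450, 241))), Mul(-1, -264331)) = Add(Add(-219802, Mul(2, 241, 691)), 264331) = Add(Add(-219802, 333062), 264331) = Add(113260, 264331) = 377591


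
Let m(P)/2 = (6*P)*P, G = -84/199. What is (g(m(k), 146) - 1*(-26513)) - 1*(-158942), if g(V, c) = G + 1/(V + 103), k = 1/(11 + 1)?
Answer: 45652057645/246163 ≈ 1.8545e+5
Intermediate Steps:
G = -84/199 (G = -84*1/199 = -84/199 ≈ -0.42211)
k = 1/12 ≈ 0.083333
m(P) = 12*P² (m(P) = 2*((6*P)*P) = 2*(6*P²) = 12*P²)
g(V, c) = -84/199 + 1/(103 + V) (g(V, c) = -84/199 + 1/(V + 103) = -84/199 + 1/(103 + V))
(g(m(k), 146) - 1*(-26513)) - 1*(-158942) = ((-8453 - 1008*(1/12)²)/(199*(103 + 12*(1/12)²)) - 1*(-26513)) - 1*(-158942) = ((-8453 - 1008/144)/(199*(103 + 12*(1/144))) + 26513) + 158942 = ((-8453 - 84*1/12)/(199*(103 + 1/12)) + 26513) + 158942 = ((-8453 - 7)/(199*(1237/12)) + 26513) + 158942 = ((1/199)*(12/1237)*(-8460) + 26513) + 158942 = (-101520/246163 + 26513) + 158942 = 6526418099/246163 + 158942 = 45652057645/246163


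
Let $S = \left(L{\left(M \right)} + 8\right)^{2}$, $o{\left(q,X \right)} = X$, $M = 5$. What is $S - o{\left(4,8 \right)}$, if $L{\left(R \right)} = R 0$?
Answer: $56$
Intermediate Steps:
$L{\left(R \right)} = 0$
$S = 64$ ($S = \left(0 + 8\right)^{2} = 8^{2} = 64$)
$S - o{\left(4,8 \right)} = 64 - 8 = 56$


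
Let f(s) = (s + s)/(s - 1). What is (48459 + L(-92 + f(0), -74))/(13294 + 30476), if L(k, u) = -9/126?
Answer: 135685/122556 ≈ 1.1071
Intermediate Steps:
f(s) = 2*s/(-1 + s) (f(s) = (2*s)/(-1 + s) = 2*s/(-1 + s))
L(k, u) = -1/14 (L(k, u) = -9*1/126 = -1/14)
(48459 + L(-92 + f(0), -74))/(13294 + 30476) = (48459 - 1/14)/(13294 + 30476) = (678425/14)/43770 = (678425/14)*(1/43770) = 135685/122556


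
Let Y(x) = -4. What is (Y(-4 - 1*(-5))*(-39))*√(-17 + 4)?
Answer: 156*I*√13 ≈ 562.47*I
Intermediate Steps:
(Y(-4 - 1*(-5))*(-39))*√(-17 + 4) = (-4*(-39))*√(-17 + 4) = 156*√(-13) = 156*(I*√13) = 156*I*√13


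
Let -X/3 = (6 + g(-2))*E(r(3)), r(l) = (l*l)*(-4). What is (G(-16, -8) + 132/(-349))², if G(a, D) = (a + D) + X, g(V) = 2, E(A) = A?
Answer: 85865408784/121801 ≈ 7.0497e+5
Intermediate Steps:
r(l) = -4*l² (r(l) = l²*(-4) = -4*l²)
X = 864 (X = -3*(6 + 2)*(-4*3²) = -24*(-4*9) = -24*(-36) = -3*(-288) = 864)
G(a, D) = 864 + D + a (G(a, D) = (a + D) + 864 = (D + a) + 864 = 864 + D + a)
(G(-16, -8) + 132/(-349))² = ((864 - 8 - 16) + 132/(-349))² = (840 + 132*(-1/349))² = (840 - 132/349)² = (293028/349)² = 85865408784/121801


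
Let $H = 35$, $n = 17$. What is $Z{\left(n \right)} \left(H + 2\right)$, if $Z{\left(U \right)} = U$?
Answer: $629$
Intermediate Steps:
$Z{\left(n \right)} \left(H + 2\right) = 17 \left(35 + 2\right) = 17 \cdot 37 = 629$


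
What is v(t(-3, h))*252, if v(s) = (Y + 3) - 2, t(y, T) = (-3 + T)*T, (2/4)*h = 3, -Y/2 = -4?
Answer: 2268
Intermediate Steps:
Y = 8 (Y = -2*(-4) = 8)
h = 6 (h = 2*3 = 6)
t(y, T) = T*(-3 + T)
v(s) = 9 (v(s) = (8 + 3) - 2 = 11 - 2 = 9)
v(t(-3, h))*252 = 9*252 = 2268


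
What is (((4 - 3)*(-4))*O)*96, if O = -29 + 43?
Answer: -5376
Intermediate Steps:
O = 14
(((4 - 3)*(-4))*O)*96 = (((4 - 3)*(-4))*14)*96 = ((1*(-4))*14)*96 = -4*14*96 = -56*96 = -5376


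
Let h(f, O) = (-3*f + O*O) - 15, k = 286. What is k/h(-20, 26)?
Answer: 286/721 ≈ 0.39667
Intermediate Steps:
h(f, O) = -15 + O² - 3*f (h(f, O) = (-3*f + O²) - 15 = (O² - 3*f) - 15 = -15 + O² - 3*f)
k/h(-20, 26) = 286/(-15 + 26² - 3*(-20)) = 286/(-15 + 676 + 60) = 286/721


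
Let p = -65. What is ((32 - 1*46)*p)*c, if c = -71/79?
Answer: -64610/79 ≈ -817.85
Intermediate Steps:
c = -71/79 (c = -71*1/79 = -71/79 ≈ -0.89873)
((32 - 1*46)*p)*c = ((32 - 1*46)*(-65))*(-71/79) = ((32 - 46)*(-65))*(-71/79) = -14*(-65)*(-71/79) = 910*(-71/79) = -64610/79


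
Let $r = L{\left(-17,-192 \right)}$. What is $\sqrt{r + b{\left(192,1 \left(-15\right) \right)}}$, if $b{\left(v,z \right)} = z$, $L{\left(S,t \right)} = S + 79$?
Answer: $\sqrt{47} \approx 6.8557$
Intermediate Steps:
$L{\left(S,t \right)} = 79 + S$
$r = 62$ ($r = 79 - 17 = 62$)
$\sqrt{r + b{\left(192,1 \left(-15\right) \right)}} = \sqrt{62 + 1 \left(-15\right)} = \sqrt{62 - 15} = \sqrt{47}$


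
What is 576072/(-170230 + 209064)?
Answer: 288036/19417 ≈ 14.834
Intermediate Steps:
576072/(-170230 + 209064) = 576072/38834 = 576072*(1/38834) = 288036/19417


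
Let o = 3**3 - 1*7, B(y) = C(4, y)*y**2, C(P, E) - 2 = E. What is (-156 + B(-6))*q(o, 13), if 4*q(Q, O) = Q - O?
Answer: -525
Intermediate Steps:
C(P, E) = 2 + E
B(y) = y**2*(2 + y) (B(y) = (2 + y)*y**2 = y**2*(2 + y))
o = 20 (o = 27 - 7 = 20)
q(Q, O) = -O/4 + Q/4 (q(Q, O) = (Q - O)/4 = -O/4 + Q/4)
(-156 + B(-6))*q(o, 13) = (-156 + (-6)**2*(2 - 6))*(-1/4*13 + (1/4)*20) = (-156 + 36*(-4))*(-13/4 + 5) = (-156 - 144)*(7/4) = -300*7/4 = -525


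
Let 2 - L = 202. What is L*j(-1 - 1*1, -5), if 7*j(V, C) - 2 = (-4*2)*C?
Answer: -1200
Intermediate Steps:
j(V, C) = 2/7 - 8*C/7 (j(V, C) = 2/7 + ((-4*2)*C)/7 = 2/7 + (-8*C)/7 = 2/7 - 8*C/7)
L = -200 (L = 2 - 1*202 = 2 - 202 = -200)
L*j(-1 - 1*1, -5) = -200*(2/7 - 8/7*(-5)) = -200*(2/7 + 40/7) = -200*6 = -1200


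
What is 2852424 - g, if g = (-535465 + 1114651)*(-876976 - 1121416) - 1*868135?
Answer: 1157444389471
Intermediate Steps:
g = -1157441537047 (g = 579186*(-1998392) - 868135 = -1157440668912 - 868135 = -1157441537047)
2852424 - g = 2852424 - 1*(-1157441537047) = 2852424 + 1157441537047 = 1157444389471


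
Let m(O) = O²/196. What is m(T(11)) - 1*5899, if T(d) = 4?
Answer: -289047/49 ≈ -5898.9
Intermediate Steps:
m(O) = O²/196
m(T(11)) - 1*5899 = (1/196)*4² - 1*5899 = (1/196)*16 - 5899 = 4/49 - 5899 = -289047/49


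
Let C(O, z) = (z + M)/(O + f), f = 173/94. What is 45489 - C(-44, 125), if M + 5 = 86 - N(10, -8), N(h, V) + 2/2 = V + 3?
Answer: 180292835/3963 ≈ 45494.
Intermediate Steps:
N(h, V) = 2 + V (N(h, V) = -1 + (V + 3) = -1 + (3 + V) = 2 + V)
f = 173/94 (f = 173*(1/94) = 173/94 ≈ 1.8404)
M = 87 (M = -5 + (86 - (2 - 8)) = -5 + (86 - 1*(-6)) = -5 + (86 + 6) = -5 + 92 = 87)
C(O, z) = (87 + z)/(173/94 + O) (C(O, z) = (z + 87)/(O + 173/94) = (87 + z)/(173/94 + O))
45489 - C(-44, 125) = 45489 - 94*(87 + 125)/(173 + 94*(-44)) = 45489 - 94*212/(173 - 4136) = 45489 - 94*212/(-3963) = 45489 - 94*(-1)*212/3963 = 45489 - 1*(-19928/3963) = 45489 + 19928/3963 = 180292835/3963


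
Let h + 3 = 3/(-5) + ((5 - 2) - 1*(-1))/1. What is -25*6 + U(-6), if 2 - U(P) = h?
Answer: -742/5 ≈ -148.40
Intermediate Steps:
h = 2/5 (h = -3 + (3/(-5) + ((5 - 2) - 1*(-1))/1) = -3 + (3*(-1/5) + (3 + 1)*1) = -3 + (-3/5 + 4*1) = -3 + (-3/5 + 4) = -3 + 17/5 = 2/5 ≈ 0.40000)
U(P) = 8/5 (U(P) = 2 - 1*2/5 = 2 - 2/5 = 8/5)
-25*6 + U(-6) = -25*6 + 8/5 = -150 + 8/5 = -742/5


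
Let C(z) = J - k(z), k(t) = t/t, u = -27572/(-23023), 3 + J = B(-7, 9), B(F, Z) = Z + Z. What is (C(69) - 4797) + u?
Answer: -110091437/23023 ≈ -4781.8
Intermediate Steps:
B(F, Z) = 2*Z
J = 15 (J = -3 + 2*9 = -3 + 18 = 15)
u = 27572/23023 (u = -27572*(-1/23023) = 27572/23023 ≈ 1.1976)
k(t) = 1
C(z) = 14 (C(z) = 15 - 1*1 = 15 - 1 = 14)
(C(69) - 4797) + u = (14 - 4797) + 27572/23023 = -4783 + 27572/23023 = -110091437/23023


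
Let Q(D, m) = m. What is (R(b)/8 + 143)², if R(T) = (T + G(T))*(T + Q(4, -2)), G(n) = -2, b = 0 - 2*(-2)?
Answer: 82369/4 ≈ 20592.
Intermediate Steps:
b = 4 (b = 0 + 4 = 4)
R(T) = (-2 + T)² (R(T) = (T - 2)*(T - 2) = (-2 + T)*(-2 + T) = (-2 + T)²)
(R(b)/8 + 143)² = ((4 + 4² - 4*4)/8 + 143)² = ((4 + 16 - 16)*(⅛) + 143)² = (4*(⅛) + 143)² = (½ + 143)² = (287/2)² = 82369/4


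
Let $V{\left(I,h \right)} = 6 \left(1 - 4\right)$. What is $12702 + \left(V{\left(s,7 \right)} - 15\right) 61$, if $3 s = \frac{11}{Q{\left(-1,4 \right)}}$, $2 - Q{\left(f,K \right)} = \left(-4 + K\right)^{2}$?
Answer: $10689$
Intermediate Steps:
$Q{\left(f,K \right)} = 2 - \left(-4 + K\right)^{2}$
$s = \frac{11}{6}$ ($s = \frac{11 \frac{1}{2 - \left(-4 + 4\right)^{2}}}{3} = \frac{11 \frac{1}{2 - 0^{2}}}{3} = \frac{11 \frac{1}{2 - 0}}{3} = \frac{11 \frac{1}{2 + 0}}{3} = \frac{11 \cdot \frac{1}{2}}{3} = \frac{1}{3} \cdot \frac{11}{2} = \frac{11}{6} \approx 1.8333$)
$V{\left(I,h \right)} = -18$ ($V{\left(I,h \right)} = 6 \left(-3\right) = -18$)
$12702 + \left(V{\left(s,7 \right)} - 15\right) 61 = 12702 + \left(-18 - 15\right) 61 = 12702 - 2013 = 10689$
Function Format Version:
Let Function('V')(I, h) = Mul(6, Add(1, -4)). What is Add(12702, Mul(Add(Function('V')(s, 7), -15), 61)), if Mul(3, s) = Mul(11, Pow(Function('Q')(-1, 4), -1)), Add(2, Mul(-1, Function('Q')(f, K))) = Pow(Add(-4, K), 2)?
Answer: 10689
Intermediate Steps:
Function('Q')(f, K) = Add(2, Mul(-1, Pow(Add(-4, K), 2)))
s = Rational(11, 6) (s = Mul(Rational(1, 3), Mul(11, Pow(Add(2, Mul(-1, Pow(Add(-4, 4), 2))), -1))) = Mul(Rational(1, 3), Mul(11, Pow(Add(2, Mul(-1, Pow(0, 2))), -1))) = Mul(Rational(1, 3), Mul(11, Pow(Add(2, Mul(-1, 0)), -1))) = Mul(Rational(1, 3), Mul(11, Pow(Add(2, 0), -1))) = Mul(Rational(1, 3), Mul(11, Pow(2, -1))) = Mul(Rational(1, 3), Mul(11, Rational(1, 2))) = Mul(Rational(1, 3), Rational(11, 2)) = Rational(11, 6) ≈ 1.8333)
Function('V')(I, h) = -18 (Function('V')(I, h) = Mul(6, -3) = -18)
Add(12702, Mul(Add(Function('V')(s, 7), -15), 61)) = Add(12702, Mul(Add(-18, -15), 61)) = Add(12702, Mul(-33, 61)) = Add(12702, -2013) = 10689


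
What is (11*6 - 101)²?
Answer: 1225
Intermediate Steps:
(11*6 - 101)² = (66 - 101)² = (-35)² = 1225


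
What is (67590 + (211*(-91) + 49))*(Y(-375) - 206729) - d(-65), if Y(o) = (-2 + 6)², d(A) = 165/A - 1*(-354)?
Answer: -130165940391/13 ≈ -1.0013e+10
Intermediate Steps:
d(A) = 354 + 165/A (d(A) = 165/A + 354 = 354 + 165/A)
Y(o) = 16 (Y(o) = 4² = 16)
(67590 + (211*(-91) + 49))*(Y(-375) - 206729) - d(-65) = (67590 + (211*(-91) + 49))*(16 - 206729) - (354 + 165/(-65)) = (67590 + (-19201 + 49))*(-206713) - (354 + 165*(-1/65)) = (67590 - 19152)*(-206713) - (354 - 33/13) = 48438*(-206713) - 1*4569/13 = -10012764294 - 4569/13 = -130165940391/13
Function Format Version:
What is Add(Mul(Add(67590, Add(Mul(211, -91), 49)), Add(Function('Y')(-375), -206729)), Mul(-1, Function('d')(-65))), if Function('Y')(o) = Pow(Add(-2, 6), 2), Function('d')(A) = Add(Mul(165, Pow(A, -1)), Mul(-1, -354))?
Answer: Rational(-130165940391, 13) ≈ -1.0013e+10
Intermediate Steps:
Function('d')(A) = Add(354, Mul(165, Pow(A, -1))) (Function('d')(A) = Add(Mul(165, Pow(A, -1)), 354) = Add(354, Mul(165, Pow(A, -1))))
Function('Y')(o) = 16 (Function('Y')(o) = Pow(4, 2) = 16)
Add(Mul(Add(67590, Add(Mul(211, -91), 49)), Add(Function('Y')(-375), -206729)), Mul(-1, Function('d')(-65))) = Add(Mul(Add(67590, Add(Mul(211, -91), 49)), Add(16, -206729)), Mul(-1, Add(354, Mul(165, Pow(-65, -1))))) = Add(Mul(Add(67590, Add(-19201, 49)), -206713), Mul(-1, Add(354, Mul(165, Rational(-1, 65))))) = Add(Mul(Add(67590, -19152), -206713), Mul(-1, Add(354, Rational(-33, 13)))) = Add(Mul(48438, -206713), Mul(-1, Rational(4569, 13))) = Add(-10012764294, Rational(-4569, 13)) = Rational(-130165940391, 13)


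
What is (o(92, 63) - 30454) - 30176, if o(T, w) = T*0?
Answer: -60630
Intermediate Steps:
o(T, w) = 0
(o(92, 63) - 30454) - 30176 = (0 - 30454) - 30176 = -30454 - 30176 = -60630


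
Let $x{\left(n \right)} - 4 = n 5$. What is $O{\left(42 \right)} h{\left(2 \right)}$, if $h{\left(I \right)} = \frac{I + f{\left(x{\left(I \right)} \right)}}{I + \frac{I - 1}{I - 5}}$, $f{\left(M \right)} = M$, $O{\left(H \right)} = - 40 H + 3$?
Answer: $- \frac{80496}{5} \approx -16099.0$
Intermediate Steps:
$O{\left(H \right)} = 3 - 40 H$
$x{\left(n \right)} = 4 + 5 n$ ($x{\left(n \right)} = 4 + n 5 = 4 + 5 n$)
$h{\left(I \right)} = \frac{4 + 6 I}{I + \frac{-1 + I}{-5 + I}}$ ($h{\left(I \right)} = \frac{I + \left(4 + 5 I\right)}{I + \frac{I - 1}{I - 5}} = \frac{4 + 6 I}{I + \frac{-1 + I}{-5 + I}}$)
$O{\left(42 \right)} h{\left(2 \right)} = \left(3 - 1680\right) \frac{2 \left(-10 - 26 + 3 \cdot 2^{2}\right)}{-1 + 2^{2} - 8} = \left(3 - 1680\right) \frac{2 \left(-10 - 26 + 3 \cdot 4\right)}{-1 + 4 - 8} = - 1677 \frac{2 \left(-10 - 26 + 12\right)}{-5} = - 1677 \cdot 2 \left(- \frac{1}{5}\right) \left(-24\right) = \left(-1677\right) \frac{48}{5} = - \frac{80496}{5}$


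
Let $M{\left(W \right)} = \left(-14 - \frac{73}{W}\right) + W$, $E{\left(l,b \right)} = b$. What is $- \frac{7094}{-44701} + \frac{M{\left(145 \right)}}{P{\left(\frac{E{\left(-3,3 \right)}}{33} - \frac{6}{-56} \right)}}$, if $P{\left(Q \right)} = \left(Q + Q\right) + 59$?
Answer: $\frac{139667056198}{59287606815} \approx 2.3558$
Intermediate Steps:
$M{\left(W \right)} = -14 + W - \frac{73}{W}$
$P{\left(Q \right)} = 59 + 2 Q$ ($P{\left(Q \right)} = 2 Q + 59 = 59 + 2 Q$)
$- \frac{7094}{-44701} + \frac{M{\left(145 \right)}}{P{\left(\frac{E{\left(-3,3 \right)}}{33} - \frac{6}{-56} \right)}} = - \frac{7094}{-44701} + \frac{-14 + 145 - \frac{73}{145}}{59 + 2 \left(\frac{3}{33} - \frac{6}{-56}\right)} = \left(-7094\right) \left(- \frac{1}{44701}\right) + \frac{-14 + 145 - \frac{73}{145}}{59 + 2 \left(3 \cdot \frac{1}{33} - - \frac{3}{28}\right)} = \frac{7094}{44701} + \frac{-14 + 145 - \frac{73}{145}}{59 + 2 \left(\frac{1}{11} + \frac{3}{28}\right)} = \frac{7094}{44701} + \frac{18922}{145 \left(59 + 2 \cdot \frac{61}{308}\right)} = \frac{7094}{44701} + \frac{18922}{145 \left(59 + \frac{61}{154}\right)} = \frac{7094}{44701} + \frac{18922}{145 \cdot \frac{9147}{154}} = \frac{7094}{44701} + \frac{18922}{145} \cdot \frac{154}{9147} = \frac{7094}{44701} + \frac{2913988}{1326315} = \frac{139667056198}{59287606815}$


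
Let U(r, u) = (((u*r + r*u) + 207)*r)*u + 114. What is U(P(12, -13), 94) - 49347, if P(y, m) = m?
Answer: 2684381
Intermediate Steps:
U(r, u) = 114 + r*u*(207 + 2*r*u) (U(r, u) = (((r*u + r*u) + 207)*r)*u + 114 = ((2*r*u + 207)*r)*u + 114 = ((207 + 2*r*u)*r)*u + 114 = (r*(207 + 2*r*u))*u + 114 = r*u*(207 + 2*r*u) + 114 = 114 + r*u*(207 + 2*r*u))
U(P(12, -13), 94) - 49347 = (114 + 2*(-13)**2*94**2 + 207*(-13)*94) - 49347 = (114 + 2*169*8836 - 252954) - 49347 = (114 + 2986568 - 252954) - 49347 = 2733728 - 49347 = 2684381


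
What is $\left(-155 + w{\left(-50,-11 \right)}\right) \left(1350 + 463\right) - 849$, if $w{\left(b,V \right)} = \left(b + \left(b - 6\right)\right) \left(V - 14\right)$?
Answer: $4522586$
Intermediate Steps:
$w{\left(b,V \right)} = \left(-14 + V\right) \left(-6 + 2 b\right)$ ($w{\left(b,V \right)} = \left(b + \left(b - 6\right)\right) \left(-14 + V\right) = \left(b + \left(-6 + b\right)\right) \left(-14 + V\right) = \left(-6 + 2 b\right) \left(-14 + V\right) = \left(-14 + V\right) \left(-6 + 2 b\right)$)
$\left(-155 + w{\left(-50,-11 \right)}\right) \left(1350 + 463\right) - 849 = \left(-155 + \left(84 - -1400 - -66 + 2 \left(-11\right) \left(-50\right)\right)\right) \left(1350 + 463\right) - 849 = \left(-155 + \left(84 + 1400 + 66 + 1100\right)\right) 1813 - 849 = \left(-155 + 2650\right) 1813 - 849 = 2495 \cdot 1813 - 849 = 4523435 - 849 = 4522586$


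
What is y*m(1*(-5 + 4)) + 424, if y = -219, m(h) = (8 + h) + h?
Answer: -890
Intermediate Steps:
m(h) = 8 + 2*h
y*m(1*(-5 + 4)) + 424 = -219*(8 + 2*(1*(-5 + 4))) + 424 = -219*(8 + 2*(1*(-1))) + 424 = -219*(8 + 2*(-1)) + 424 = -219*(8 - 2) + 424 = -219*6 + 424 = -1314 + 424 = -890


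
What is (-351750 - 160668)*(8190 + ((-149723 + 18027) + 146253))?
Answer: -11655972246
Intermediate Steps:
(-351750 - 160668)*(8190 + ((-149723 + 18027) + 146253)) = -512418*(8190 + (-131696 + 146253)) = -512418*(8190 + 14557) = -512418*22747 = -11655972246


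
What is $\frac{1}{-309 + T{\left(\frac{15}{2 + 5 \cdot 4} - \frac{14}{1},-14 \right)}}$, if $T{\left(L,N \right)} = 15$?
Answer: $- \frac{1}{294} \approx -0.0034014$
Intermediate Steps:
$\frac{1}{-309 + T{\left(\frac{15}{2 + 5 \cdot 4} - \frac{14}{1},-14 \right)}} = \frac{1}{-309 + 15} = \frac{1}{-294} = - \frac{1}{294}$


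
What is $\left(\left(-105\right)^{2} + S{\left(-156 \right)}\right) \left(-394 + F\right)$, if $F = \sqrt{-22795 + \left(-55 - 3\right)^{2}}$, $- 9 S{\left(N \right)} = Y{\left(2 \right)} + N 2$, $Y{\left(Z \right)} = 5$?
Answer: $- \frac{39215608}{9} + \frac{99532 i \sqrt{2159}}{3} \approx -4.3573 \cdot 10^{6} + 1.5416 \cdot 10^{6} i$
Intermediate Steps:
$S{\left(N \right)} = - \frac{5}{9} - \frac{2 N}{9}$ ($S{\left(N \right)} = - \frac{5 + N 2}{9} = - \frac{5 + 2 N}{9} = - \frac{5}{9} - \frac{2 N}{9}$)
$F = 3 i \sqrt{2159}$ ($F = \sqrt{-22795 + \left(-58\right)^{2}} = \sqrt{-22795 + 3364} = \sqrt{-19431} = 3 i \sqrt{2159} \approx 139.4 i$)
$\left(\left(-105\right)^{2} + S{\left(-156 \right)}\right) \left(-394 + F\right) = \left(\left(-105\right)^{2} - - \frac{307}{9}\right) \left(-394 + 3 i \sqrt{2159}\right) = \left(11025 + \left(- \frac{5}{9} + \frac{104}{3}\right)\right) \left(-394 + 3 i \sqrt{2159}\right) = \left(11025 + \frac{307}{9}\right) \left(-394 + 3 i \sqrt{2159}\right) = \frac{99532 \left(-394 + 3 i \sqrt{2159}\right)}{9} = - \frac{39215608}{9} + \frac{99532 i \sqrt{2159}}{3}$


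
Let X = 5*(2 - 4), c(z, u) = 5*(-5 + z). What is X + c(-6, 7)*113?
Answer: -6225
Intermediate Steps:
c(z, u) = -25 + 5*z
X = -10 (X = 5*(-2) = -10)
X + c(-6, 7)*113 = -10 + (-25 + 5*(-6))*113 = -10 + (-25 - 30)*113 = -10 - 55*113 = -10 - 6215 = -6225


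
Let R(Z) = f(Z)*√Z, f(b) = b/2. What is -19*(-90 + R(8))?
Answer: 1710 - 152*√2 ≈ 1495.0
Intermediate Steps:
f(b) = b/2 (f(b) = b*(½) = b/2)
R(Z) = Z^(3/2)/2 (R(Z) = (Z/2)*√Z = Z^(3/2)/2)
-19*(-90 + R(8)) = -19*(-90 + 8^(3/2)/2) = -19*(-90 + (16*√2)/2) = -19*(-90 + 8*√2) = 1710 - 152*√2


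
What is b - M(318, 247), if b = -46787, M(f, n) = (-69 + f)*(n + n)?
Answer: -169793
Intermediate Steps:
M(f, n) = 2*n*(-69 + f) (M(f, n) = (-69 + f)*(2*n) = 2*n*(-69 + f))
b - M(318, 247) = -46787 - 2*247*(-69 + 318) = -46787 - 2*247*249 = -46787 - 1*123006 = -46787 - 123006 = -169793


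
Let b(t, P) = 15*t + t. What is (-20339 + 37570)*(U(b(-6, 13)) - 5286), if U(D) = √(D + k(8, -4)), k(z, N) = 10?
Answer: -91083066 + 17231*I*√86 ≈ -9.1083e+7 + 1.5979e+5*I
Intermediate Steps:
b(t, P) = 16*t
U(D) = √(10 + D) (U(D) = √(D + 10) = √(10 + D))
(-20339 + 37570)*(U(b(-6, 13)) - 5286) = (-20339 + 37570)*(√(10 + 16*(-6)) - 5286) = 17231*(√(10 - 96) - 5286) = 17231*(√(-86) - 5286) = 17231*(I*√86 - 5286) = 17231*(-5286 + I*√86) = -91083066 + 17231*I*√86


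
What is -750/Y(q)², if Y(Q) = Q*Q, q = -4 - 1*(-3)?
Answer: -750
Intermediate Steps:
q = -1 (q = -4 + 3 = -1)
Y(Q) = Q²
-750/Y(q)² = -750/(((-1)²)²) = -750/(1²) = -750/1 = -750*1 = -750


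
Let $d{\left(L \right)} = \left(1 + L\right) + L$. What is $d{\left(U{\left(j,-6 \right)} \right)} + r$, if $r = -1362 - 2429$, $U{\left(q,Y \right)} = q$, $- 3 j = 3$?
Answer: $-3792$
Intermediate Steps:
$j = -1$ ($j = \left(- \frac{1}{3}\right) 3 = -1$)
$d{\left(L \right)} = 1 + 2 L$
$r = -3791$
$d{\left(U{\left(j,-6 \right)} \right)} + r = \left(1 + 2 \left(-1\right)\right) - 3791 = \left(1 - 2\right) - 3791 = -1 - 3791 = -3792$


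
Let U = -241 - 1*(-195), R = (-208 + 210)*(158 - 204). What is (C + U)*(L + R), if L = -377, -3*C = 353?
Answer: 230279/3 ≈ 76760.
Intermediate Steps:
C = -353/3 (C = -⅓*353 = -353/3 ≈ -117.67)
R = -92 (R = 2*(-46) = -92)
U = -46 (U = -241 + 195 = -46)
(C + U)*(L + R) = (-353/3 - 46)*(-377 - 92) = -491/3*(-469) = 230279/3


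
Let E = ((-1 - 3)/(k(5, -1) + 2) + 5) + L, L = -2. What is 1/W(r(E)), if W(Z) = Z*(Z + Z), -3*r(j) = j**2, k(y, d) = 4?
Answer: 729/4802 ≈ 0.15181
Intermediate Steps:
E = 7/3 (E = ((-1 - 3)/(4 + 2) + 5) - 2 = (-4/6 + 5) - 2 = (-4*1/6 + 5) - 2 = (-2/3 + 5) - 2 = 13/3 - 2 = 7/3 ≈ 2.3333)
r(j) = -j**2/3
W(Z) = 2*Z**2 (W(Z) = Z*(2*Z) = 2*Z**2)
1/W(r(E)) = 1/(2*(-(7/3)**2/3)**2) = 1/(2*(-1/3*49/9)**2) = 1/(2*(-49/27)**2) = 1/(2*(2401/729)) = 1/(4802/729) = 729/4802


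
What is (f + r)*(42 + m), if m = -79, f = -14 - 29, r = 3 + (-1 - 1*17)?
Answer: 2146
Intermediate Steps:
r = -15 (r = 3 + (-1 - 17) = 3 - 18 = -15)
f = -43
(f + r)*(42 + m) = (-43 - 15)*(42 - 79) = -58*(-37) = 2146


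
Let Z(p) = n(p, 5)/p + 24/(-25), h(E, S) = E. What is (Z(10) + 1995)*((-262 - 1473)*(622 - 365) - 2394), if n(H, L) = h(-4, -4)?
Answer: -22343172049/25 ≈ -8.9373e+8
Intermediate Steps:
n(H, L) = -4
Z(p) = -24/25 - 4/p (Z(p) = -4/p + 24/(-25) = -4/p + 24*(-1/25) = -4/p - 24/25 = -24/25 - 4/p)
(Z(10) + 1995)*((-262 - 1473)*(622 - 365) - 2394) = ((-24/25 - 4/10) + 1995)*((-262 - 1473)*(622 - 365) - 2394) = ((-24/25 - 4*1/10) + 1995)*(-1735*257 - 2394) = ((-24/25 - 2/5) + 1995)*(-445895 - 2394) = (-34/25 + 1995)*(-448289) = (49841/25)*(-448289) = -22343172049/25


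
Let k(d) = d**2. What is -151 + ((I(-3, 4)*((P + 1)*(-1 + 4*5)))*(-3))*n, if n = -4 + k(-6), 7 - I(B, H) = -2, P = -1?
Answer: -151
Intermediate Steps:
I(B, H) = 9 (I(B, H) = 7 - 1*(-2) = 7 + 2 = 9)
n = 32 (n = -4 + (-6)**2 = -4 + 36 = 32)
-151 + ((I(-3, 4)*((P + 1)*(-1 + 4*5)))*(-3))*n = -151 + ((9*((-1 + 1)*(-1 + 4*5)))*(-3))*32 = -151 + ((9*(0*(-1 + 20)))*(-3))*32 = -151 + ((9*(0*19))*(-3))*32 = -151 + ((9*0)*(-3))*32 = -151 + (0*(-3))*32 = -151 + 0*32 = -151 + 0 = -151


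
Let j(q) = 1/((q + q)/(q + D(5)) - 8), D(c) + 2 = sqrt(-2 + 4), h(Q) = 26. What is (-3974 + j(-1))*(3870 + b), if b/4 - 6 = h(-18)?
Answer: -1414086603/89 - 1999*sqrt(2)/89 ≈ -1.5889e+7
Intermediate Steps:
D(c) = -2 + sqrt(2) (D(c) = -2 + sqrt(-2 + 4) = -2 + sqrt(2))
b = 128 (b = 24 + 4*26 = 24 + 104 = 128)
j(q) = 1/(-8 + 2*q/(-2 + q + sqrt(2))) (j(q) = 1/((q + q)/(q + (-2 + sqrt(2))) - 8) = 1/((2*q)/(-2 + q + sqrt(2)) - 8) = 1/(2*q/(-2 + q + sqrt(2)) - 8) = 1/(-8 + 2*q/(-2 + q + sqrt(2))))
(-3974 + j(-1))*(3870 + b) = (-3974 + (2 - 1*(-1) - sqrt(2))/(2*(-8 + 3*(-1) + 4*sqrt(2))))*(3870 + 128) = (-3974 + (2 + 1 - sqrt(2))/(2*(-8 - 3 + 4*sqrt(2))))*3998 = (-3974 + (3 - sqrt(2))/(2*(-11 + 4*sqrt(2))))*3998 = -15888052 + 1999*(3 - sqrt(2))/(-11 + 4*sqrt(2))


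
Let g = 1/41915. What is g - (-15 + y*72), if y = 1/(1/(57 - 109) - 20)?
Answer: 270477842/14544505 ≈ 18.597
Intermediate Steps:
g = 1/41915 ≈ 2.3858e-5
y = -52/1041 (y = 1/(1/(-52) - 20) = 1/(-1/52 - 20) = 1/(-1041/52) = -52/1041 ≈ -0.049952)
g - (-15 + y*72) = 1/41915 - (-15 - 52/1041*72) = 1/41915 - (-15 - 1248/347) = 1/41915 - 1*(-6453/347) = 1/41915 + 6453/347 = 270477842/14544505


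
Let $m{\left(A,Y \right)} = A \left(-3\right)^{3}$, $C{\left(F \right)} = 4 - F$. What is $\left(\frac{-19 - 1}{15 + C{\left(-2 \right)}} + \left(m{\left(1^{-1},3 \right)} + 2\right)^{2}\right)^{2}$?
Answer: $\frac{171741025}{441} \approx 3.8944 \cdot 10^{5}$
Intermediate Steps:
$m{\left(A,Y \right)} = - 27 A$ ($m{\left(A,Y \right)} = A \left(-27\right) = - 27 A$)
$\left(\frac{-19 - 1}{15 + C{\left(-2 \right)}} + \left(m{\left(1^{-1},3 \right)} + 2\right)^{2}\right)^{2} = \left(\frac{-19 - 1}{15 + \left(4 - -2\right)} + \left(- \frac{27}{1} + 2\right)^{2}\right)^{2} = \left(- \frac{20}{15 + \left(4 + 2\right)} + \left(\left(-27\right) 1 + 2\right)^{2}\right)^{2} = \left(- \frac{20}{15 + 6} + \left(-27 + 2\right)^{2}\right)^{2} = \left(- \frac{20}{21} + \left(-25\right)^{2}\right)^{2} = \left(\left(-20\right) \frac{1}{21} + 625\right)^{2} = \left(- \frac{20}{21} + 625\right)^{2} = \left(\frac{13105}{21}\right)^{2} = \frac{171741025}{441}$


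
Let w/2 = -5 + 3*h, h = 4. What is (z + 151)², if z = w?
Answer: 27225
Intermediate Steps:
w = 14 (w = 2*(-5 + 3*4) = 2*(-5 + 12) = 2*7 = 14)
z = 14
(z + 151)² = (14 + 151)² = 165² = 27225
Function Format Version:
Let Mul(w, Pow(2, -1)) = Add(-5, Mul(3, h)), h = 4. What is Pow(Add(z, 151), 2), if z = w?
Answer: 27225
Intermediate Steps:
w = 14 (w = Mul(2, Add(-5, Mul(3, 4))) = Mul(2, Add(-5, 12)) = Mul(2, 7) = 14)
z = 14
Pow(Add(z, 151), 2) = Pow(Add(14, 151), 2) = Pow(165, 2) = 27225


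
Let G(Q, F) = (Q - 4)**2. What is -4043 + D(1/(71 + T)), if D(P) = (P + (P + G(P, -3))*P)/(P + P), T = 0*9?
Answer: -40676325/10082 ≈ -4034.6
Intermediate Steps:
T = 0
G(Q, F) = (-4 + Q)**2
D(P) = (P + P*(P + (-4 + P)**2))/(2*P) (D(P) = (P + (P + (-4 + P)**2)*P)/(P + P) = (P + P*(P + (-4 + P)**2))/((2*P)) = (P + P*(P + (-4 + P)**2))*(1/(2*P)) = (P + P*(P + (-4 + P)**2))/(2*P))
-4043 + D(1/(71 + T)) = -4043 + (1/2 + 1/(2*(71 + 0)) + (-4 + 1/(71 + 0))**2/2) = -4043 + (1/2 + (1/2)/71 + (-4 + 1/71)**2/2) = -4043 + (1/2 + (1/2)*(1/71) + (-4 + 1/71)**2/2) = -4043 + (1/2 + 1/142 + (-283/71)**2/2) = -4043 + (1/2 + 1/142 + (1/2)*(80089/5041)) = -4043 + (1/2 + 1/142 + 80089/10082) = -4043 + 85201/10082 = -40676325/10082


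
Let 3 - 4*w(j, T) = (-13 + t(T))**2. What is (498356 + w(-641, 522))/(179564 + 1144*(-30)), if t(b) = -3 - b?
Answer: 1703983/580976 ≈ 2.9330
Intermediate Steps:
w(j, T) = 3/4 - (-16 - T)**2/4 (w(j, T) = 3/4 - (-13 + (-3 - T))**2/4 = 3/4 - (-16 - T)**2/4)
(498356 + w(-641, 522))/(179564 + 1144*(-30)) = (498356 + (3/4 - (16 + 522)**2/4))/(179564 + 1144*(-30)) = (498356 + (3/4 - 1/4*538**2))/(179564 - 34320) = (498356 + (3/4 - 1/4*289444))/145244 = (498356 + (3/4 - 72361))*(1/145244) = (498356 - 289441/4)*(1/145244) = (1703983/4)*(1/145244) = 1703983/580976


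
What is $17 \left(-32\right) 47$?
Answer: $-25568$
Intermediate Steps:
$17 \left(-32\right) 47 = \left(-544\right) 47 = -25568$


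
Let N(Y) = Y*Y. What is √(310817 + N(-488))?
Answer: √548961 ≈ 740.92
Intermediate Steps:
N(Y) = Y²
√(310817 + N(-488)) = √(310817 + (-488)²) = √(310817 + 238144) = √548961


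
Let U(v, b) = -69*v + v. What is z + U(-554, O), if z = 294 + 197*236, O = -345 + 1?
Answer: 84458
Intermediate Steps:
O = -344
U(v, b) = -68*v
z = 46786 (z = 294 + 46492 = 46786)
z + U(-554, O) = 46786 - 68*(-554) = 46786 + 37672 = 84458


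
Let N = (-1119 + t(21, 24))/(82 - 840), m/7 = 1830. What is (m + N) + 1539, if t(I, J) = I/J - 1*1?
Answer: 87021289/6064 ≈ 14350.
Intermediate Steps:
t(I, J) = -1 + I/J (t(I, J) = I/J - 1 = -1 + I/J)
m = 12810 (m = 7*1830 = 12810)
N = 8953/6064 (N = (-1119 + (21 - 1*24)/24)/(82 - 840) = (-1119 + (21 - 24)/24)/(-758) = (-1119 + (1/24)*(-3))*(-1/758) = (-1119 - ⅛)*(-1/758) = -8953/8*(-1/758) = 8953/6064 ≈ 1.4764)
(m + N) + 1539 = (12810 + 8953/6064) + 1539 = 77688793/6064 + 1539 = 87021289/6064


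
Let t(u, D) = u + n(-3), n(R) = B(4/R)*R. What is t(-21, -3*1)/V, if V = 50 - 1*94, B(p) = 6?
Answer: 39/44 ≈ 0.88636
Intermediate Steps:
V = -44 (V = 50 - 94 = -44)
n(R) = 6*R
t(u, D) = -18 + u (t(u, D) = u + 6*(-3) = u - 18 = -18 + u)
t(-21, -3*1)/V = (-18 - 21)/(-44) = -39*(-1/44) = 39/44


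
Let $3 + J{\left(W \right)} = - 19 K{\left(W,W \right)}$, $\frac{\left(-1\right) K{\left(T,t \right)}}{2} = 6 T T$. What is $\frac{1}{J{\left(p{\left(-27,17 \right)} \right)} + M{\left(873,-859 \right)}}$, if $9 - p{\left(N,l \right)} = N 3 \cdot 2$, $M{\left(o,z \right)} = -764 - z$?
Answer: $\frac{1}{6667040} \approx 1.4999 \cdot 10^{-7}$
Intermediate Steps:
$K{\left(T,t \right)} = - 12 T^{2}$ ($K{\left(T,t \right)} = - 2 \cdot 6 T T = - 2 \cdot 6 T^{2} = - 12 T^{2}$)
$p{\left(N,l \right)} = 9 - 6 N$ ($p{\left(N,l \right)} = 9 - N 3 \cdot 2 = 9 - 3 N 2 = 9 - 6 N$)
$J{\left(W \right)} = -3 + 228 W^{2}$ ($J{\left(W \right)} = -3 - 19 \left(- 12 W^{2}\right) = -3 + 228 W^{2}$)
$\frac{1}{J{\left(p{\left(-27,17 \right)} \right)} + M{\left(873,-859 \right)}} = \frac{1}{\left(-3 + 228 \left(9 - -162\right)^{2}\right) - -95} = \frac{1}{\left(-3 + 228 \left(9 + 162\right)^{2}\right) + \left(-764 + 859\right)} = \frac{1}{\left(-3 + 228 \cdot 171^{2}\right) + 95} = \frac{1}{\left(-3 + 228 \cdot 29241\right) + 95} = \frac{1}{\left(-3 + 6666948\right) + 95} = \frac{1}{6666945 + 95} = \frac{1}{6667040}$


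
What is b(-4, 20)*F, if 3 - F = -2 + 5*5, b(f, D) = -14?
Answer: 280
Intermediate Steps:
F = -20 (F = 3 - (-2 + 5*5) = 3 - (-2 + 25) = 3 - 1*23 = 3 - 23 = -20)
b(-4, 20)*F = -14*(-20) = 280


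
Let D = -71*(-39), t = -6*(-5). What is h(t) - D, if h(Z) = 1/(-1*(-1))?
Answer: -2768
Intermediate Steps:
t = 30
D = 2769
h(Z) = 1 (h(Z) = 1/1 = 1)
h(t) - D = 1 - 1*2769 = 1 - 2769 = -2768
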